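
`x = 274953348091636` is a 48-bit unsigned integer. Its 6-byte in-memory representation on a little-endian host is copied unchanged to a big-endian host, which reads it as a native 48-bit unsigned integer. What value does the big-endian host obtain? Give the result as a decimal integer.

268893483438586

274953348091636 in 48-bit hexadecimal is 0xFA1190A48EF4.
Stored little-endian, the bytes at ascending addresses are F4 8E A4 90 11 FA.
Read back as big-endian, the last byte is least significant, giving 0xF48EA49011FA.
0xF48EA49011FA = 268893483438586.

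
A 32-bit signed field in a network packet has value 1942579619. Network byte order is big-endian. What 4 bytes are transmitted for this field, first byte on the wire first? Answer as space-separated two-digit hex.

73 C9 69 A3

1942579619 in hexadecimal, padded to 32 bits, is 0x73C969A3.
Split into bytes (most-significant first): 73 C9 69 A3.
Big-endian stores the most-significant byte at the lowest address.
So the memory order matches the most-significant-first order: 73 C9 69 A3.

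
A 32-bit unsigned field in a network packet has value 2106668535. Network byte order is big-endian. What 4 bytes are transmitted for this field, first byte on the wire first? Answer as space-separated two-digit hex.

2106668535 in hexadecimal, padded to 32 bits, is 0x7D9135F7.
Split into bytes (most-significant first): 7D 91 35 F7.
In big-endian order the high byte comes first in memory.
So the memory order matches the most-significant-first order: 7D 91 35 F7.

7D 91 35 F7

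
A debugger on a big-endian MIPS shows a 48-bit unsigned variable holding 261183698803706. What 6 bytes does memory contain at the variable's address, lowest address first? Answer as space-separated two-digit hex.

261183698803706 in hexadecimal, padded to 48 bits, is 0xED8B91969BFA.
Split into bytes (most-significant first): ED 8B 91 96 9B FA.
In big-endian order the high byte comes first in memory.
So the memory order matches the most-significant-first order: ED 8B 91 96 9B FA.

ED 8B 91 96 9B FA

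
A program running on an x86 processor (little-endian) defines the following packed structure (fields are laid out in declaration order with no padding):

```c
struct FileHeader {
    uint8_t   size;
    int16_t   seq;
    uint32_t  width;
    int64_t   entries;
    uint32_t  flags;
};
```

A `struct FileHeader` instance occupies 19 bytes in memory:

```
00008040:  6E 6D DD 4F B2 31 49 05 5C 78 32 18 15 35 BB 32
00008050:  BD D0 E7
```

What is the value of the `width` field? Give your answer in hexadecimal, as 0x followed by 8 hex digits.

0x4931B24F

`width` follows `size` (1 B), `seq` (2 B), so it starts at offset 1 + 2 = 3 and occupies 4 bytes.
Bytes at offsets 3..6: 4F B2 31 49.
Little-endian: lowest address holds the least-significant byte.
Reassemble most-significant byte first: 49 31 B2 4F → 0x4931B24F.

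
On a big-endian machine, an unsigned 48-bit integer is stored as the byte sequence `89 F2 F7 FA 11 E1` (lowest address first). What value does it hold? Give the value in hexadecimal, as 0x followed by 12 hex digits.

0x89F2F7FA11E1

Big-endian: lowest address holds the most-significant byte.
The bytes are already most-significant first: 0x89F2F7FA11E1.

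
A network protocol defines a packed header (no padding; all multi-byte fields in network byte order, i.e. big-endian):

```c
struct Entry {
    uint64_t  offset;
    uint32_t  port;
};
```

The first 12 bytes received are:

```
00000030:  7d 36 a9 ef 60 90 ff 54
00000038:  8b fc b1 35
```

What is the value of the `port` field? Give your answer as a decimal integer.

2348593461

`port` follows `offset` (8 bytes), so it starts at byte offset 8 and occupies 4 bytes.
Bytes at offsets 8..11: 8B FC B1 35.
In big-endian order the high byte comes first in memory.
The bytes are already most-significant first: 0x8BFCB135.
0x8BFCB135 = 2348593461.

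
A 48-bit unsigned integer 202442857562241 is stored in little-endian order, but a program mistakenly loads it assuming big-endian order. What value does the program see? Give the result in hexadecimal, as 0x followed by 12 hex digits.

202442857562241 in 48-bit hexadecimal is 0xB81EE69CC081.
Stored little-endian, the bytes at ascending addresses are 81 C0 9C E6 1E B8.
Read back as big-endian, the last byte is least significant, giving 0x81C09CE61EB8.

0x81C09CE61EB8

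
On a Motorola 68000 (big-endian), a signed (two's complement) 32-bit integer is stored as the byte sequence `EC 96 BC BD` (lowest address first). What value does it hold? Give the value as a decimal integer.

Big-endian: lowest address holds the most-significant byte.
The bytes are already most-significant first: 0xEC96BCBD.
Top bit is set, so as a signed 32-bit value this is 0xEC96BCBD − 2^32 = -325665603.

-325665603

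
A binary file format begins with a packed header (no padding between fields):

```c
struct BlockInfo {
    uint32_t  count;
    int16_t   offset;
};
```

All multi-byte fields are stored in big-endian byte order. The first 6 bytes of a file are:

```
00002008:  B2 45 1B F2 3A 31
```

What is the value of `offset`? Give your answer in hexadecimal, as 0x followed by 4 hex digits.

`offset` follows `count` (4 bytes), so it starts at byte offset 4 and occupies 2 bytes.
Bytes at offsets 4..5: 3A 31.
In big-endian order the high byte comes first in memory.
The bytes are already most-significant first: 0x3A31.

0x3A31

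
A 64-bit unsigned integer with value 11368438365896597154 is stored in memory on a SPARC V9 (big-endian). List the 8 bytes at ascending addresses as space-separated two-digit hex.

11368438365896597154 in hexadecimal, padded to 64 bits, is 0x9DC4CE7612305EA2.
Split into bytes (most-significant first): 9D C4 CE 76 12 30 5E A2.
Big-endian: lowest address holds the most-significant byte.
So the memory order matches the most-significant-first order: 9D C4 CE 76 12 30 5E A2.

9D C4 CE 76 12 30 5E A2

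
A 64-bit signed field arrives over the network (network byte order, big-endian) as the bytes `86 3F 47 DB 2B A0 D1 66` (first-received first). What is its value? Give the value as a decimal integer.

Big-endian stores the most-significant byte at the lowest address.
The bytes are already most-significant first: 0x863F47DB2BA0D166.
Top bit is set, so as a signed 64-bit value this is 0x863F47DB2BA0D166 − 2^64 = -8773214542439067290.

-8773214542439067290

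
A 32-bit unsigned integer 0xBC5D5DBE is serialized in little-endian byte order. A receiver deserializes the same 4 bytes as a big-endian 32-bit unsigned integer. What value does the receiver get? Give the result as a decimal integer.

3193789884

Stored little-endian, the bytes at ascending addresses are BE 5D 5D BC.
Read back as big-endian, the last byte is least significant, giving 0xBE5D5DBC.
0xBE5D5DBC = 3193789884.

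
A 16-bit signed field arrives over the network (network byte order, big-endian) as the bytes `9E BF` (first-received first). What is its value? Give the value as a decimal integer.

-24897

In big-endian order the high byte comes first in memory.
The bytes are already most-significant first: 0x9EBF.
Top bit is set, so as a signed 16-bit value this is 0x9EBF − 2^16 = -24897.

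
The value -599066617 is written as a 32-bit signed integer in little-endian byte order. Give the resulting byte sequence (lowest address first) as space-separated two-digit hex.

Two's complement of -599066617 in 32 bits: 599066617 = 0x23B507F9; invert → 0xDC4AF806; add 1 → 0xDC4AF807.
Split into bytes (most-significant first): DC 4A F8 07.
In little-endian order the low byte comes first in memory.
So at ascending addresses the bytes are 07 F8 4A DC.

07 F8 4A DC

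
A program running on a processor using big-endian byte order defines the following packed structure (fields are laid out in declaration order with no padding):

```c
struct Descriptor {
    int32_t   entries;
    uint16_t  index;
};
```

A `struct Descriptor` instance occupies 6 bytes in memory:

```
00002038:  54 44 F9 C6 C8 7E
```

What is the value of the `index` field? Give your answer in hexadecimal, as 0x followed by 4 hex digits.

`index` follows `entries` (4 bytes), so it starts at byte offset 4 and occupies 2 bytes.
Bytes at offsets 4..5: C8 7E.
In big-endian order the high byte comes first in memory.
The bytes are already most-significant first: 0xC87E.

0xC87E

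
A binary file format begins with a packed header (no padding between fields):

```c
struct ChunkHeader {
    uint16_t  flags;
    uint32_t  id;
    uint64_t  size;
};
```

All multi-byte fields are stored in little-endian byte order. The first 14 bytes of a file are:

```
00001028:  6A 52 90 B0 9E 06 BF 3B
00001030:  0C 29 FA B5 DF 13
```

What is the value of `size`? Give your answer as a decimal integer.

`size` follows `flags` (2 B), `id` (4 B), so it starts at offset 2 + 4 = 6 and occupies 8 bytes.
Bytes at offsets 6..13: BF 3B 0C 29 FA B5 DF 13.
In little-endian order the low byte comes first in memory.
Reassemble most-significant byte first: 13 DF B5 FA 29 0C 3B BF → 0x13DFB5FA290C3BBF.
0x13DFB5FA290C3BBF = 1432063292562226111.

1432063292562226111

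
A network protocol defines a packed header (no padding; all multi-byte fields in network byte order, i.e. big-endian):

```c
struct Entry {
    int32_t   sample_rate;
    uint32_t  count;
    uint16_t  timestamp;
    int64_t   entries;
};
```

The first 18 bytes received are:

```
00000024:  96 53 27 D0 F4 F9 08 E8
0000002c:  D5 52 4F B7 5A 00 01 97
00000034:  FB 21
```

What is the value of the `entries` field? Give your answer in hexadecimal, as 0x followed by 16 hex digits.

`entries` follows `sample_rate` (4 B), `count` (4 B), `timestamp` (2 B), so it starts at offset 4 + 4 + 2 = 10 and occupies 8 bytes.
Bytes at offsets 10..17: 4F B7 5A 00 01 97 FB 21.
In big-endian order the high byte comes first in memory.
The bytes are already most-significant first: 0x4FB75A000197FB21.

0x4FB75A000197FB21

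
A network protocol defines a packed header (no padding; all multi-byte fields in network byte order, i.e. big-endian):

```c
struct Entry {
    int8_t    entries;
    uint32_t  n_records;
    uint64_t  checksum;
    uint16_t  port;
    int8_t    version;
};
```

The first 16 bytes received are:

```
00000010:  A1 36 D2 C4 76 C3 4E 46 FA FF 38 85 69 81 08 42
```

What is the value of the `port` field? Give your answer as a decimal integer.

33032

`port` follows `entries` (1 B), `n_records` (4 B), `checksum` (8 B), so it starts at offset 1 + 4 + 8 = 13 and occupies 2 bytes.
Bytes at offsets 13..14: 81 08.
In big-endian order the high byte comes first in memory.
The bytes are already most-significant first: 0x8108.
0x8108 = 33032.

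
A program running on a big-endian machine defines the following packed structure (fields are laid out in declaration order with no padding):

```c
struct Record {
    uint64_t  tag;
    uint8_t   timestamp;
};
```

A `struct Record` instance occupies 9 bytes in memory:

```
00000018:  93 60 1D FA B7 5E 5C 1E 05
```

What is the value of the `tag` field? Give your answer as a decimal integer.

10619520883995073566

`tag` is the first field, at byte offset 0, occupying 8 bytes.
Bytes at offsets 0..7: 93 60 1D FA B7 5E 5C 1E.
Big-endian: lowest address holds the most-significant byte.
The bytes are already most-significant first: 0x93601DFAB75E5C1E.
0x93601DFAB75E5C1E = 10619520883995073566.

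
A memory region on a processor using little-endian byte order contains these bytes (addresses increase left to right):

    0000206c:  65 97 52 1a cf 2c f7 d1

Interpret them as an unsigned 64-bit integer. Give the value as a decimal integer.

Little-endian stores the least-significant byte at the lowest address.
Reassemble most-significant byte first: D1 F7 2C CF 1A 52 97 65 → 0xD1F72CCF1A529765.
0xD1F72CCF1A529765 = 15129610741185943397.

15129610741185943397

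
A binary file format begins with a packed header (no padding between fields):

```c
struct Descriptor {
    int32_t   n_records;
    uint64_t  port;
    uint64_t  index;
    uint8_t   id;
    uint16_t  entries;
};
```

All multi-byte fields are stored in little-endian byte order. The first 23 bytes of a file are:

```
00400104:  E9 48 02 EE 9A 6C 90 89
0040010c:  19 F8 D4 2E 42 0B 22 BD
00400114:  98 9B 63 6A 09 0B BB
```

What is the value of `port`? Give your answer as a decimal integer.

3374594809373158554

`port` follows `n_records` (4 bytes), so it starts at byte offset 4 and occupies 8 bytes.
Bytes at offsets 4..11: 9A 6C 90 89 19 F8 D4 2E.
Little-endian: lowest address holds the least-significant byte.
Reassemble most-significant byte first: 2E D4 F8 19 89 90 6C 9A → 0x2ED4F81989906C9A.
0x2ED4F81989906C9A = 3374594809373158554.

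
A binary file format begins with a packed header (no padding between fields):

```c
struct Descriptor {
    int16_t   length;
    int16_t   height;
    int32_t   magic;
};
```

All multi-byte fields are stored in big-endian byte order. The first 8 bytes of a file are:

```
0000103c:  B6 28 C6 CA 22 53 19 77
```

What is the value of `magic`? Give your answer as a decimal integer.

`magic` follows `length` (2 B), `height` (2 B), so it starts at offset 2 + 2 = 4 and occupies 4 bytes.
Bytes at offsets 4..7: 22 53 19 77.
In big-endian order the high byte comes first in memory.
The bytes are already most-significant first: 0x22531977.
0x22531977 = 575871351.

575871351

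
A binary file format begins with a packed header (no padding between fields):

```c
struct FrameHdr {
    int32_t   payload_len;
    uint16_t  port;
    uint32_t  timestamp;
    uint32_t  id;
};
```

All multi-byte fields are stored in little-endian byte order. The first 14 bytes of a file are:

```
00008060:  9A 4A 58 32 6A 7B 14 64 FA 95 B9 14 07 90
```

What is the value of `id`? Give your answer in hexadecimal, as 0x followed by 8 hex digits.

0x900714B9

`id` follows `payload_len` (4 B), `port` (2 B), `timestamp` (4 B), so it starts at offset 4 + 2 + 4 = 10 and occupies 4 bytes.
Bytes at offsets 10..13: B9 14 07 90.
Little-endian: lowest address holds the least-significant byte.
Reassemble most-significant byte first: 90 07 14 B9 → 0x900714B9.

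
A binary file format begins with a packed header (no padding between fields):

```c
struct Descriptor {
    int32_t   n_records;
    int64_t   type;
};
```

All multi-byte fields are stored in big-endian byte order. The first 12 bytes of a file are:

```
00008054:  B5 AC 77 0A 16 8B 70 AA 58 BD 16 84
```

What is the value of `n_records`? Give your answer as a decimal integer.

-1246988534

`n_records` is the first field, at byte offset 0, occupying 4 bytes.
Bytes at offsets 0..3: B5 AC 77 0A.
Big-endian stores the most-significant byte at the lowest address.
The bytes are already most-significant first: 0xB5AC770A.
Top bit is set, so as a signed 32-bit value this is 0xB5AC770A − 2^32 = -1246988534.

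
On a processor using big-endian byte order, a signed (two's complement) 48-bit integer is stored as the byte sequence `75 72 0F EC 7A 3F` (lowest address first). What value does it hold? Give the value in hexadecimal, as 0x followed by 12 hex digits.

In big-endian order the high byte comes first in memory.
The bytes are already most-significant first: 0x75720FEC7A3F.

0x75720FEC7A3F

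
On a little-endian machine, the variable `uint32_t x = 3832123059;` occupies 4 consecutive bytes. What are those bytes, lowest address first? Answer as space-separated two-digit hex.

B3 8E 69 E4

3832123059 in hexadecimal, padded to 32 bits, is 0xE4698EB3.
Split into bytes (most-significant first): E4 69 8E B3.
In little-endian order the low byte comes first in memory.
So at ascending addresses the bytes are B3 8E 69 E4.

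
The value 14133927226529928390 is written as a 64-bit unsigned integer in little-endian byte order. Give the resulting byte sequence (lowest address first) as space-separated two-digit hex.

C6 D4 89 82 ED CB 25 C4

14133927226529928390 in hexadecimal, padded to 64 bits, is 0xC425CBED8289D4C6.
Split into bytes (most-significant first): C4 25 CB ED 82 89 D4 C6.
Little-endian: lowest address holds the least-significant byte.
So at ascending addresses the bytes are C6 D4 89 82 ED CB 25 C4.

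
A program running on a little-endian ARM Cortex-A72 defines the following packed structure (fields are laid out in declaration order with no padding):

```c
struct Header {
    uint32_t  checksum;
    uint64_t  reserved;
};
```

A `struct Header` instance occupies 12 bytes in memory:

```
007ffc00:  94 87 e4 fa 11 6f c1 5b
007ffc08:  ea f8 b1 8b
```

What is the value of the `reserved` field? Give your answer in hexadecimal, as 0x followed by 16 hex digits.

0x8BB1F8EA5BC16F11

`reserved` follows `checksum` (4 bytes), so it starts at byte offset 4 and occupies 8 bytes.
Bytes at offsets 4..11: 11 6F C1 5B EA F8 B1 8B.
In little-endian order the low byte comes first in memory.
Reassemble most-significant byte first: 8B B1 F8 EA 5B C1 6F 11 → 0x8BB1F8EA5BC16F11.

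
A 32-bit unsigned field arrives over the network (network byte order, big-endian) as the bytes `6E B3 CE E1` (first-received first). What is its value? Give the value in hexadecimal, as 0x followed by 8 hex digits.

In big-endian order the high byte comes first in memory.
The bytes are already most-significant first: 0x6EB3CEE1.

0x6EB3CEE1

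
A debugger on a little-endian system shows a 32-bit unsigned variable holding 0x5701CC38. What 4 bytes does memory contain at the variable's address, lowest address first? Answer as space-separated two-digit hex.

Split into bytes (most-significant first): 57 01 CC 38.
In little-endian order the low byte comes first in memory.
So at ascending addresses the bytes are 38 CC 01 57.

38 CC 01 57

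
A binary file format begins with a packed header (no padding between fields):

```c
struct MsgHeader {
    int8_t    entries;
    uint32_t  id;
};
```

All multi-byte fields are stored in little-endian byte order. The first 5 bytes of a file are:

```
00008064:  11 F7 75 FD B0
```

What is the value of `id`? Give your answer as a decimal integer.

`id` follows `entries` (1 byte), so it starts at byte offset 1 and occupies 4 bytes.
Bytes at offsets 1..4: F7 75 FD B0.
Little-endian stores the least-significant byte at the lowest address.
Reassemble most-significant byte first: B0 FD 75 F7 → 0xB0FD75F7.
0xB0FD75F7 = 2969400823.

2969400823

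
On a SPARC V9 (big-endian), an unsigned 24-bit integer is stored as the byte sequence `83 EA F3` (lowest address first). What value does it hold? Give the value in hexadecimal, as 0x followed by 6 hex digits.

In big-endian order the high byte comes first in memory.
The bytes are already most-significant first: 0x83EAF3.

0x83EAF3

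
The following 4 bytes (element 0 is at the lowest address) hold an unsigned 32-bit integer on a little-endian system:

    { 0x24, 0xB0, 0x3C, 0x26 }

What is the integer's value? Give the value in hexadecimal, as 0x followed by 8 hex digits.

Little-endian stores the least-significant byte at the lowest address.
Reassemble most-significant byte first: 26 3C B0 24 → 0x263CB024.

0x263CB024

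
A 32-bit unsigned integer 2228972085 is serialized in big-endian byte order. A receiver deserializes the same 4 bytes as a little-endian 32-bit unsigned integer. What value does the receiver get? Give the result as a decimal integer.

896195460

2228972085 in 32-bit hexadecimal is 0x84DB6A35.
Stored big-endian, the bytes at ascending addresses are 84 DB 6A 35.
Read back as little-endian, the first byte is least significant, giving 0x356ADB84.
0x356ADB84 = 896195460.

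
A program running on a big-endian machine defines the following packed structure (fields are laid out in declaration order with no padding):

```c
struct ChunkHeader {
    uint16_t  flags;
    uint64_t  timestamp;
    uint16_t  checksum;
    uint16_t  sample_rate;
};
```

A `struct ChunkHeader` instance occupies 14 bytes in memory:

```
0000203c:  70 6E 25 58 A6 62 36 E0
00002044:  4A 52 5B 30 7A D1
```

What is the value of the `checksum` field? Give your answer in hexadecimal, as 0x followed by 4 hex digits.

`checksum` follows `flags` (2 B), `timestamp` (8 B), so it starts at offset 2 + 8 = 10 and occupies 2 bytes.
Bytes at offsets 10..11: 5B 30.
Big-endian stores the most-significant byte at the lowest address.
The bytes are already most-significant first: 0x5B30.

0x5B30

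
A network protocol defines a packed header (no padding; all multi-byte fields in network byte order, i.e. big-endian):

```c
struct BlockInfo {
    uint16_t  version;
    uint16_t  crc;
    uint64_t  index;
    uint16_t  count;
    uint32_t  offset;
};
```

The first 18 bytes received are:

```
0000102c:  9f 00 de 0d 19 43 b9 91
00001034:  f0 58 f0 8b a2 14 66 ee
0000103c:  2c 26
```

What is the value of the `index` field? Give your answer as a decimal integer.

`index` follows `version` (2 B), `crc` (2 B), so it starts at offset 2 + 2 = 4 and occupies 8 bytes.
Bytes at offsets 4..11: 19 43 B9 91 F0 58 F0 8B.
Big-endian stores the most-significant byte at the lowest address.
The bytes are already most-significant first: 0x1943B991F058F08B.
0x1943B991F058F08B = 1820502710841569419.

1820502710841569419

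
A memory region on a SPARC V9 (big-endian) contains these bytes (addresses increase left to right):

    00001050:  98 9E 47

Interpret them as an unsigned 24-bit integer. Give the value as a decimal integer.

Big-endian: lowest address holds the most-significant byte.
The bytes are already most-significant first: 0x989E47.
0x989E47 = 10001991.

10001991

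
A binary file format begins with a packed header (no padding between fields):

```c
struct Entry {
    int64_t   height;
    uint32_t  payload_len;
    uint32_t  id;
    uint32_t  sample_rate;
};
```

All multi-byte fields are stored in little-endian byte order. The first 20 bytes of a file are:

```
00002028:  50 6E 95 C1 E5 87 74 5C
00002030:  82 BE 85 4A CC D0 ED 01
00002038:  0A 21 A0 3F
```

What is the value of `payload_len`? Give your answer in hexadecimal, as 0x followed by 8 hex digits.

`payload_len` follows `height` (8 bytes), so it starts at byte offset 8 and occupies 4 bytes.
Bytes at offsets 8..11: 82 BE 85 4A.
Little-endian stores the least-significant byte at the lowest address.
Reassemble most-significant byte first: 4A 85 BE 82 → 0x4A85BE82.

0x4A85BE82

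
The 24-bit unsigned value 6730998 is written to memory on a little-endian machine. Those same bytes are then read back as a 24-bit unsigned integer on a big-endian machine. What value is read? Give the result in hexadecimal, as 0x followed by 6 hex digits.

6730998 in 24-bit hexadecimal is 0x66B4F6.
Stored little-endian, the bytes at ascending addresses are F6 B4 66.
Read back as big-endian, the last byte is least significant, giving 0xF6B466.

0xF6B466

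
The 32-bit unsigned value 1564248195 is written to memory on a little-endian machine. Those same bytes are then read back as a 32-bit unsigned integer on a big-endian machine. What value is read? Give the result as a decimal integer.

2206743645

1564248195 in 32-bit hexadecimal is 0x5D3C8883.
Stored little-endian, the bytes at ascending addresses are 83 88 3C 5D.
Read back as big-endian, the last byte is least significant, giving 0x83883C5D.
0x83883C5D = 2206743645.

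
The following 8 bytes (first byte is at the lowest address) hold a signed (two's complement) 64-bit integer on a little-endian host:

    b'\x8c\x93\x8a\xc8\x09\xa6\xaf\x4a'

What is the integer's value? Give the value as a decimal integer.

In little-endian order the low byte comes first in memory.
Reassemble most-significant byte first: 4A AF A6 09 C8 8A 93 8C → 0x4AAFA609C88A938C.
0x4AAFA609C88A938C = 5381702640680473484.

5381702640680473484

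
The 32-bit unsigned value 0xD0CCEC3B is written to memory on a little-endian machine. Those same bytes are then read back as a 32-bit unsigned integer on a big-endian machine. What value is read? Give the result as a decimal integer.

Stored little-endian, the bytes at ascending addresses are 3B EC CC D0.
Read back as big-endian, the last byte is least significant, giving 0x3BECCCD0.
0x3BECCCD0 = 1005374672.

1005374672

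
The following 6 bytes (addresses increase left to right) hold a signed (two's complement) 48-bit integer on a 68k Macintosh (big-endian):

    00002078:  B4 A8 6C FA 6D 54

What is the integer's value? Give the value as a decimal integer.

-82839500853932

Big-endian stores the most-significant byte at the lowest address.
The bytes are already most-significant first: 0xB4A86CFA6D54.
Top bit is set, so as a signed 48-bit value this is 0xB4A86CFA6D54 − 2^48 = -82839500853932.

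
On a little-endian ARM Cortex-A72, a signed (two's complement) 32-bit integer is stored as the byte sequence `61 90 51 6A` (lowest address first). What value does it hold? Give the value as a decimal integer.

1783730273

Little-endian stores the least-significant byte at the lowest address.
Reassemble most-significant byte first: 6A 51 90 61 → 0x6A519061.
0x6A519061 = 1783730273.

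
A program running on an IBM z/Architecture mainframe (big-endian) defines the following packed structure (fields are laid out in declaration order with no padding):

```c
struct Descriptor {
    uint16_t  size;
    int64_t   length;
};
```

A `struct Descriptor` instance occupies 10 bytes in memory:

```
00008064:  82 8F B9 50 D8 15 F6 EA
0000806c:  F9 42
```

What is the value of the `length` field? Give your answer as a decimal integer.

-5093333589707523774

`length` follows `size` (2 bytes), so it starts at byte offset 2 and occupies 8 bytes.
Bytes at offsets 2..9: B9 50 D8 15 F6 EA F9 42.
Big-endian stores the most-significant byte at the lowest address.
The bytes are already most-significant first: 0xB950D815F6EAF942.
Top bit is set, so as a signed 64-bit value this is 0xB950D815F6EAF942 − 2^64 = -5093333589707523774.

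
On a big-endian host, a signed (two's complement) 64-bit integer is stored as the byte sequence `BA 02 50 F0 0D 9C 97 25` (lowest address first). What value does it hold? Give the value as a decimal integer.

Big-endian stores the most-significant byte at the lowest address.
The bytes are already most-significant first: 0xBA0250F00D9C9725.
Top bit is set, so as a signed 64-bit value this is 0xBA0250F00D9C9725 − 2^64 = -5043379640750794971.

-5043379640750794971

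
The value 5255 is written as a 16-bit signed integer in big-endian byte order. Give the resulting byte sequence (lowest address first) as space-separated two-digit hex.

5255 in hexadecimal, padded to 16 bits, is 0x1487.
Split into bytes (most-significant first): 14 87.
Big-endian stores the most-significant byte at the lowest address.
So the memory order matches the most-significant-first order: 14 87.

14 87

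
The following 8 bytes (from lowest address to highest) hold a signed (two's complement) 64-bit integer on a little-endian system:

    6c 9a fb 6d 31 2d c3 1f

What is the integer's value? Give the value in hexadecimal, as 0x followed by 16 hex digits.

0x1FC32D316DFB9A6C

Little-endian stores the least-significant byte at the lowest address.
Reassemble most-significant byte first: 1F C3 2D 31 6D FB 9A 6C → 0x1FC32D316DFB9A6C.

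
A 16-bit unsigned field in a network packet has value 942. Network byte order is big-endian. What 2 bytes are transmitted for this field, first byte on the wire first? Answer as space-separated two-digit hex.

03 AE

942 in hexadecimal, padded to 16 bits, is 0x03AE.
Split into bytes (most-significant first): 03 AE.
Big-endian stores the most-significant byte at the lowest address.
So the memory order matches the most-significant-first order: 03 AE.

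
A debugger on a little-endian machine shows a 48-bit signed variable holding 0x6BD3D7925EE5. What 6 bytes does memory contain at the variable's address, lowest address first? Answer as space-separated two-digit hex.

Split into bytes (most-significant first): 6B D3 D7 92 5E E5.
In little-endian order the low byte comes first in memory.
So at ascending addresses the bytes are E5 5E 92 D7 D3 6B.

E5 5E 92 D7 D3 6B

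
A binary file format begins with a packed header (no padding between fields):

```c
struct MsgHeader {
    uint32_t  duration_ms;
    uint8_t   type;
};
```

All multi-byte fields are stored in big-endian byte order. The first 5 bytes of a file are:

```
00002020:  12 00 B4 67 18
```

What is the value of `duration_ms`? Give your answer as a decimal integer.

`duration_ms` is the first field, at byte offset 0, occupying 4 bytes.
Bytes at offsets 0..3: 12 00 B4 67.
Big-endian: lowest address holds the most-significant byte.
The bytes are already most-significant first: 0x1200B467.
0x1200B467 = 302036071.

302036071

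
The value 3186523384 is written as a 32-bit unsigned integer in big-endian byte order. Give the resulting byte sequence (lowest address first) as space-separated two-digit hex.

BD EE 7C F8

3186523384 in hexadecimal, padded to 32 bits, is 0xBDEE7CF8.
Split into bytes (most-significant first): BD EE 7C F8.
Big-endian: lowest address holds the most-significant byte.
So the memory order matches the most-significant-first order: BD EE 7C F8.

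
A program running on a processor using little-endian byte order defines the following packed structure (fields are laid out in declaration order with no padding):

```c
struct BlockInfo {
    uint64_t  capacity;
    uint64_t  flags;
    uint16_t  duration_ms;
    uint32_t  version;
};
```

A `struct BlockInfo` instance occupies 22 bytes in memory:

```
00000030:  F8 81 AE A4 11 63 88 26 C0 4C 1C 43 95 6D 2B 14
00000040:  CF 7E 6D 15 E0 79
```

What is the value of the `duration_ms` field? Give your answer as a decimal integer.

`duration_ms` follows `capacity` (8 B), `flags` (8 B), so it starts at offset 8 + 8 = 16 and occupies 2 bytes.
Bytes at offsets 16..17: CF 7E.
In little-endian order the low byte comes first in memory.
Reassemble most-significant byte first: 7E CF → 0x7ECF.
0x7ECF = 32463.

32463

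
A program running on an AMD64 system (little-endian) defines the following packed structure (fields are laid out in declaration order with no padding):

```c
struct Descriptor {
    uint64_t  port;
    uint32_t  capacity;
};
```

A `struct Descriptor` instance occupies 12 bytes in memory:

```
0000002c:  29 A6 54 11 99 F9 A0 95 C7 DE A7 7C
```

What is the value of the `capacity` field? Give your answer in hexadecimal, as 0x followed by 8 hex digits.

`capacity` follows `port` (8 bytes), so it starts at byte offset 8 and occupies 4 bytes.
Bytes at offsets 8..11: C7 DE A7 7C.
In little-endian order the low byte comes first in memory.
Reassemble most-significant byte first: 7C A7 DE C7 → 0x7CA7DEC7.

0x7CA7DEC7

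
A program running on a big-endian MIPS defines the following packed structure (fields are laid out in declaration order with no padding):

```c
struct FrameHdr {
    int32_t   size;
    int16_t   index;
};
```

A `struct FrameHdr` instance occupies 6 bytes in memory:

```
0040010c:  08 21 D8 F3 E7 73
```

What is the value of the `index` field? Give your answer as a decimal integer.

`index` follows `size` (4 bytes), so it starts at byte offset 4 and occupies 2 bytes.
Bytes at offsets 4..5: E7 73.
Big-endian stores the most-significant byte at the lowest address.
The bytes are already most-significant first: 0xE773.
Top bit is set, so as a signed 16-bit value this is 0xE773 − 2^16 = -6285.

-6285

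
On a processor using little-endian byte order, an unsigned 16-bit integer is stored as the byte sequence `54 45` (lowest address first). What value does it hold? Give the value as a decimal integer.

17748

Little-endian: lowest address holds the least-significant byte.
Reassemble most-significant byte first: 45 54 → 0x4554.
0x4554 = 17748.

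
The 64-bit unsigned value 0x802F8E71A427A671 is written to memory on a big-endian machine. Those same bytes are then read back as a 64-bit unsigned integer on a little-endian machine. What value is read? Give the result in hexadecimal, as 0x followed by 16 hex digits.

0x71A627A4718E2F80

Stored big-endian, the bytes at ascending addresses are 80 2F 8E 71 A4 27 A6 71.
Read back as little-endian, the first byte is least significant, giving 0x71A627A4718E2F80.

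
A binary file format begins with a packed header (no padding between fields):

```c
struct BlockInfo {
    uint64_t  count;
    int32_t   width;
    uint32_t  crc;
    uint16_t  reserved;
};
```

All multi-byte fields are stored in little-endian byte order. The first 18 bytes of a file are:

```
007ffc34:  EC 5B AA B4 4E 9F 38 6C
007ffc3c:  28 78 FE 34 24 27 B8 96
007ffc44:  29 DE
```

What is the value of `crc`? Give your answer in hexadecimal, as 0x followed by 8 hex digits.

`crc` follows `count` (8 B), `width` (4 B), so it starts at offset 8 + 4 = 12 and occupies 4 bytes.
Bytes at offsets 12..15: 24 27 B8 96.
Little-endian: lowest address holds the least-significant byte.
Reassemble most-significant byte first: 96 B8 27 24 → 0x96B82724.

0x96B82724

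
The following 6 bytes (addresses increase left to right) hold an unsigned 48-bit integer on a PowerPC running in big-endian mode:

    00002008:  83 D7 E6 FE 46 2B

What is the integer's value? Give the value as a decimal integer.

Big-endian stores the most-significant byte at the lowest address.
The bytes are already most-significant first: 0x83D7E6FE462B.
0x83D7E6FE462B = 144963316631083.

144963316631083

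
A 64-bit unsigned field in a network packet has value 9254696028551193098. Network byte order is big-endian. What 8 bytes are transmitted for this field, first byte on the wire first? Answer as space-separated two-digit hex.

80 6F 49 01 26 03 22 0A

9254696028551193098 in hexadecimal, padded to 64 bits, is 0x806F49012603220A.
Split into bytes (most-significant first): 80 6F 49 01 26 03 22 0A.
In big-endian order the high byte comes first in memory.
So the memory order matches the most-significant-first order: 80 6F 49 01 26 03 22 0A.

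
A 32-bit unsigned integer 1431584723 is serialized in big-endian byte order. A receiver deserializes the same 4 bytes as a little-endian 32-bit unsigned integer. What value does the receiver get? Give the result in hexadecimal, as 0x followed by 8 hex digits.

0xD33F5455

1431584723 in 32-bit hexadecimal is 0x55543FD3.
Stored big-endian, the bytes at ascending addresses are 55 54 3F D3.
Read back as little-endian, the first byte is least significant, giving 0xD33F5455.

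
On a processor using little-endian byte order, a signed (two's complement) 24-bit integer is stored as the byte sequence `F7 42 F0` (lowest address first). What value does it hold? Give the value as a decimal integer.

In little-endian order the low byte comes first in memory.
Reassemble most-significant byte first: F0 42 F7 → 0xF042F7.
Top bit is set, so as a signed 24-bit value this is 0xF042F7 − 2^24 = -1031433.

-1031433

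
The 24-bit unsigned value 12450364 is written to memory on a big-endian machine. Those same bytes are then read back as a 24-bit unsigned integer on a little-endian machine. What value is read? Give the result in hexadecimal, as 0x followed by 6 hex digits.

12450364 in 24-bit hexadecimal is 0xBDFA3C.
Stored big-endian, the bytes at ascending addresses are BD FA 3C.
Read back as little-endian, the first byte is least significant, giving 0x3CFABD.

0x3CFABD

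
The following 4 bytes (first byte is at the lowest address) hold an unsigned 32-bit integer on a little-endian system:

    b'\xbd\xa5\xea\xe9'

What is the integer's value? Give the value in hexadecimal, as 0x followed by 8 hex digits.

Little-endian: lowest address holds the least-significant byte.
Reassemble most-significant byte first: E9 EA A5 BD → 0xE9EAA5BD.

0xE9EAA5BD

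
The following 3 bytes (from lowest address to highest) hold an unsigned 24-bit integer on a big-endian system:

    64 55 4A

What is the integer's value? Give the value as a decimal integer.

Big-endian: lowest address holds the most-significant byte.
The bytes are already most-significant first: 0x64554A.
0x64554A = 6575434.

6575434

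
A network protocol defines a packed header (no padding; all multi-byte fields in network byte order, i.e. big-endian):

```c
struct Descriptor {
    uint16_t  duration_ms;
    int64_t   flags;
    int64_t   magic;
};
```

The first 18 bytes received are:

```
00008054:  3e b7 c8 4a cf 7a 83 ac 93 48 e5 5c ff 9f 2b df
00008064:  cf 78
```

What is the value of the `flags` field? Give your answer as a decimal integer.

`flags` follows `duration_ms` (2 bytes), so it starts at byte offset 2 and occupies 8 bytes.
Bytes at offsets 2..9: C8 4A CF 7A 83 AC 93 48.
Big-endian: lowest address holds the most-significant byte.
The bytes are already most-significant first: 0xC84ACF7A83AC9348.
Top bit is set, so as a signed 64-bit value this is 0xC84ACF7A83AC9348 − 2^64 = -4014167992745290936.

-4014167992745290936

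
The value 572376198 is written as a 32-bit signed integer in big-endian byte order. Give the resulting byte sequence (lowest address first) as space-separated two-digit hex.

572376198 in hexadecimal, padded to 32 bits, is 0x221DC486.
Split into bytes (most-significant first): 22 1D C4 86.
Big-endian stores the most-significant byte at the lowest address.
So the memory order matches the most-significant-first order: 22 1D C4 86.

22 1D C4 86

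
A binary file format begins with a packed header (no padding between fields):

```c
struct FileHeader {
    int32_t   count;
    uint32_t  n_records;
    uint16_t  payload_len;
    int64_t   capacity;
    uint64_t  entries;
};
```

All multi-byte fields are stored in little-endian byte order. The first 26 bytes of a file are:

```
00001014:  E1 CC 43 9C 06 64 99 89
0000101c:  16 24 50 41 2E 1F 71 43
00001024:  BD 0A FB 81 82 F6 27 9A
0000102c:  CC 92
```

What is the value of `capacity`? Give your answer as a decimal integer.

773848864111083856

`capacity` follows `count` (4 B), `n_records` (4 B), `payload_len` (2 B), so it starts at offset 4 + 4 + 2 = 10 and occupies 8 bytes.
Bytes at offsets 10..17: 50 41 2E 1F 71 43 BD 0A.
Little-endian: lowest address holds the least-significant byte.
Reassemble most-significant byte first: 0A BD 43 71 1F 2E 41 50 → 0x0ABD43711F2E4150.
0x0ABD43711F2E4150 = 773848864111083856.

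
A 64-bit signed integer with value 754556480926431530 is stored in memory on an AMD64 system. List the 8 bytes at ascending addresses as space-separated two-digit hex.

2A B9 96 20 1F B9 78 0A

754556480926431530 in hexadecimal, padded to 64 bits, is 0x0A78B91F2096B92A.
Split into bytes (most-significant first): 0A 78 B9 1F 20 96 B9 2A.
Little-endian: lowest address holds the least-significant byte.
So at ascending addresses the bytes are 2A B9 96 20 1F B9 78 0A.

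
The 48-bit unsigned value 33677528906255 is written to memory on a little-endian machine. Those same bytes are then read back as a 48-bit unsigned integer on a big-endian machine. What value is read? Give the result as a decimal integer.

33677528906255 in 48-bit hexadecimal is 0x1EA12925BA0F.
Stored little-endian, the bytes at ascending addresses are 0F BA 25 29 A1 1E.
Read back as big-endian, the last byte is least significant, giving 0x0FBA2529A11E.
0x0FBA2529A11E = 17292161818910.

17292161818910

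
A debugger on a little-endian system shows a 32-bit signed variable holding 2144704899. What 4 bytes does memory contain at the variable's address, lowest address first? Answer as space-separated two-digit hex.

83 99 D5 7F

2144704899 in hexadecimal, padded to 32 bits, is 0x7FD59983.
Split into bytes (most-significant first): 7F D5 99 83.
In little-endian order the low byte comes first in memory.
So at ascending addresses the bytes are 83 99 D5 7F.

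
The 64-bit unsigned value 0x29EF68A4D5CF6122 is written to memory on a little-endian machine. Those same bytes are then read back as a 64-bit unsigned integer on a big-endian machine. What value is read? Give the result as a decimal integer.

2477489786523807529

Stored little-endian, the bytes at ascending addresses are 22 61 CF D5 A4 68 EF 29.
Read back as big-endian, the last byte is least significant, giving 0x2261CFD5A468EF29.
0x2261CFD5A468EF29 = 2477489786523807529.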